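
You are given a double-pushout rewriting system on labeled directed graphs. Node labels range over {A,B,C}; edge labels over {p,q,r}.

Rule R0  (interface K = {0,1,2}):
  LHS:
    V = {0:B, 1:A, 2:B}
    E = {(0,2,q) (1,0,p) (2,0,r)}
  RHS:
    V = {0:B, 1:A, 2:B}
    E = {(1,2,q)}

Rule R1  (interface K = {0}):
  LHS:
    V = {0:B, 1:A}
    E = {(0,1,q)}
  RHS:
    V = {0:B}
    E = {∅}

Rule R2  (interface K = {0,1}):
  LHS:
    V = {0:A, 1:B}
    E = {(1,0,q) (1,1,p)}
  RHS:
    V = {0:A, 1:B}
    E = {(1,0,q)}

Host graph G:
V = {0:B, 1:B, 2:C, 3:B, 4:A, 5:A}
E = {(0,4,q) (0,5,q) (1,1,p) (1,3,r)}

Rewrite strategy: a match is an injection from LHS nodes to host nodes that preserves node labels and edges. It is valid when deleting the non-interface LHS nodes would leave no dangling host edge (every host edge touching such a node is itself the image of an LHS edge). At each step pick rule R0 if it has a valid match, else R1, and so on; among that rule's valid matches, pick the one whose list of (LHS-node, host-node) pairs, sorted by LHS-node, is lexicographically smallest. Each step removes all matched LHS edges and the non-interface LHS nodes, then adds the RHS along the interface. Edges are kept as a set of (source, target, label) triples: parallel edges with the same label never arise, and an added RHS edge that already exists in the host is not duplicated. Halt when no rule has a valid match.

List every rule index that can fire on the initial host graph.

R0: no valid match — LHS pattern not found
R1: 2 valid matches — {0↦0, 1↦4}, {0↦0, 1↦5}
R2: no valid match — LHS pattern not found

Answer: [R1]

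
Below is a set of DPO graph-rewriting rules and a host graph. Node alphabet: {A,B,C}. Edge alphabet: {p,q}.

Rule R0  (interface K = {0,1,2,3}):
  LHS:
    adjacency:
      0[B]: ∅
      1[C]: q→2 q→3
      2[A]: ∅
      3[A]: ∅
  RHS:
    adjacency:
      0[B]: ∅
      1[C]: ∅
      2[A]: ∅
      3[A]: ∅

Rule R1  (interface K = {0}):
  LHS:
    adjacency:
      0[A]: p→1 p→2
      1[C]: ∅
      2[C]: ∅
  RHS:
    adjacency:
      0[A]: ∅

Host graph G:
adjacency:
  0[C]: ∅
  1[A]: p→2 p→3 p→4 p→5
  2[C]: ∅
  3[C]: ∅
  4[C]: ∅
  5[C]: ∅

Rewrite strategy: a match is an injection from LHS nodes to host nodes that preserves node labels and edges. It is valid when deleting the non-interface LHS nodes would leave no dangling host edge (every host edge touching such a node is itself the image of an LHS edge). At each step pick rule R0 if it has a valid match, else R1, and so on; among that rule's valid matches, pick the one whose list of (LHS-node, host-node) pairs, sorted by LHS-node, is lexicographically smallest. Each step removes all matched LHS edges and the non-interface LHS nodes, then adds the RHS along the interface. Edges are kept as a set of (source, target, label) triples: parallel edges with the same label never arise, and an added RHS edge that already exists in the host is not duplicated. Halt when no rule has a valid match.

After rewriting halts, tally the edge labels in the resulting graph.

start.  V:6 E:4  edges: 1-p->2 1-p->3 1-p->4 1-p->5
1. fire R1 via {0↦1, 1↦2, 2↦3}  →  V:4 E:2  edges: 1-p->4 1-p->5
2. fire R1 via {0↦1, 1↦4, 2↦5}  →  V:2 E:0  edges: ∅
normal form: no rule applies after step 2
NF edges: []

Answer: (no edges)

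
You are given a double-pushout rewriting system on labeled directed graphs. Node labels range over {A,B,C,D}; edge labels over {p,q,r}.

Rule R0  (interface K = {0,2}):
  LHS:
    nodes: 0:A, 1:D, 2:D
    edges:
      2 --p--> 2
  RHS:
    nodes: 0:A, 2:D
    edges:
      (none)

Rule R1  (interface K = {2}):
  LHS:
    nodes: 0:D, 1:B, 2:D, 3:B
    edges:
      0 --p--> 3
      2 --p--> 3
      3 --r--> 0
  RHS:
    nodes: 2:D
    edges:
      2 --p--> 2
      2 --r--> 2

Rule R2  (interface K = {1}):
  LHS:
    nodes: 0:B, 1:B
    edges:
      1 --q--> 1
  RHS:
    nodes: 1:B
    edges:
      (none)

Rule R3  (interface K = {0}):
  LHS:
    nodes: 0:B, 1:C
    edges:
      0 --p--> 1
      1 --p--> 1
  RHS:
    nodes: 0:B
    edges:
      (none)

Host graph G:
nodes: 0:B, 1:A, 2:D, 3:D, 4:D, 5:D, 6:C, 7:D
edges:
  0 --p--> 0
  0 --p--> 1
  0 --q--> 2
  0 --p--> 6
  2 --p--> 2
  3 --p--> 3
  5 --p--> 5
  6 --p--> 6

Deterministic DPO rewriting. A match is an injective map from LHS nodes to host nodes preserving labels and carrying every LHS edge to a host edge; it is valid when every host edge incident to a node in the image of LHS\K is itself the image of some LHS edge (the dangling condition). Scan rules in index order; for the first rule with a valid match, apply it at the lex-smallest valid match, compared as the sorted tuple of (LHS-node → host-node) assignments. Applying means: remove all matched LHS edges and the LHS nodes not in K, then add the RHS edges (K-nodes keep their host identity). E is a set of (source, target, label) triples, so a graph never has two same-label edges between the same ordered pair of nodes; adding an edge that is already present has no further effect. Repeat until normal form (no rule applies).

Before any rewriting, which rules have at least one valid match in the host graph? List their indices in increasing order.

R0: 6 valid matches — {0↦1, 1↦4, 2↦2}, {0↦1, 1↦4, 2↦3}, {0↦1, 1↦4, 2↦5} (+3 more)
R1: no valid match — LHS pattern not found
R2: no valid match — LHS pattern not found
R3: 1 valid match — {0↦0, 1↦6}

Answer: [R0,R3]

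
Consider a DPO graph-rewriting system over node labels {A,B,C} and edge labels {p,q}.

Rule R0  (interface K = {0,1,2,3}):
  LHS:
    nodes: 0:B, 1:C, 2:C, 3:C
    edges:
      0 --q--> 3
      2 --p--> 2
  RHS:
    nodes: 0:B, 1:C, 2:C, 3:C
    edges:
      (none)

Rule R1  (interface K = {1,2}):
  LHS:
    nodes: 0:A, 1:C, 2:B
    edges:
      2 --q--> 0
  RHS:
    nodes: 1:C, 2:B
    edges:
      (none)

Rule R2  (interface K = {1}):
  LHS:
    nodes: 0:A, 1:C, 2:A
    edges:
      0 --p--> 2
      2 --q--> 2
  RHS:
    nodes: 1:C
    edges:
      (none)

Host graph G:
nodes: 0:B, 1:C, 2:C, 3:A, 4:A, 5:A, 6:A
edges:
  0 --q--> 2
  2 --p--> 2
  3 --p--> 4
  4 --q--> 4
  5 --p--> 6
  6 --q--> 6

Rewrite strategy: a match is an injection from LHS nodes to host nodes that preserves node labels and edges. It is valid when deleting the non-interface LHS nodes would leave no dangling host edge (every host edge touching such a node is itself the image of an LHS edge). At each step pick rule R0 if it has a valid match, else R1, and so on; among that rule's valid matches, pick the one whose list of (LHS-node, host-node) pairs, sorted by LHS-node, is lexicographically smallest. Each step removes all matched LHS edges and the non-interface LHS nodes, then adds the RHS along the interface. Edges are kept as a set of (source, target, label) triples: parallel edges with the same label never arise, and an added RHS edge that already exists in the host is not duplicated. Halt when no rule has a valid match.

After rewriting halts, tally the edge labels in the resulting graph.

Answer: p:1 q:1

Rewrite trace:
initial: |V|=7 |E|=6  E = 0-q->2 2-p->2 3-p->4 4-q->4 5-p->6 6-q->6
step 1: apply R2 at {0↦3, 1↦1, 2↦4}  → |V|=5 |E|=4  E = 0-q->2 2-p->2 5-p->6 6-q->6
step 2: apply R2 at {0↦5, 1↦1, 2↦6}  → |V|=3 |E|=2  E = 0-q->2 2-p->2
final graph: no rule applies after step 2
NF edges: [(0, 2, 'q'), (2, 2, 'p')]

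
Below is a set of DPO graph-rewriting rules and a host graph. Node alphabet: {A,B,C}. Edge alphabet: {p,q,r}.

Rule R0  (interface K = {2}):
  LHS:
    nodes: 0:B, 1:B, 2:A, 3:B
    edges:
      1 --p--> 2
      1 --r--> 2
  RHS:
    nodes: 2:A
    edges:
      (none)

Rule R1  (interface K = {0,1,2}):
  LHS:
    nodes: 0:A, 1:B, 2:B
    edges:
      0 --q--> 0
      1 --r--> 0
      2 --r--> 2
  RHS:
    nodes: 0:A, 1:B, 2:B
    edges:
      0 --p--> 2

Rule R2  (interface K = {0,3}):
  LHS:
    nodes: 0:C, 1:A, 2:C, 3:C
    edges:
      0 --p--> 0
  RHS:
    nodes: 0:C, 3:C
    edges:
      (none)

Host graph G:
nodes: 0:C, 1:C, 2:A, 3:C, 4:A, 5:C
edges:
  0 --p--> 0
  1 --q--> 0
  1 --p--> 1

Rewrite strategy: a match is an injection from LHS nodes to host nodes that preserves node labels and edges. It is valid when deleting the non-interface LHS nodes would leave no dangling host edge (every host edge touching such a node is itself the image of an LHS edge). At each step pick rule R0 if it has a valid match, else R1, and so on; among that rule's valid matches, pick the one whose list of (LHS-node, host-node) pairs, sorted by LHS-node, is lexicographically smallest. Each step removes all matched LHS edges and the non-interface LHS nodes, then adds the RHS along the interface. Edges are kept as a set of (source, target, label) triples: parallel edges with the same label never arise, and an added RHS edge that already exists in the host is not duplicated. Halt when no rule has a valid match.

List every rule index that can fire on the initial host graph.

Answer: [R2]

Rewrite trace:
R0: no valid match — LHS pattern not found
R1: no valid match — LHS pattern not found
R2: 16 valid matches — {0↦0, 1↦2, 2↦3, 3↦1}, {0↦0, 1↦2, 2↦3, 3↦5}, {0↦0, 1↦2, 2↦5, 3↦1} (+13 more)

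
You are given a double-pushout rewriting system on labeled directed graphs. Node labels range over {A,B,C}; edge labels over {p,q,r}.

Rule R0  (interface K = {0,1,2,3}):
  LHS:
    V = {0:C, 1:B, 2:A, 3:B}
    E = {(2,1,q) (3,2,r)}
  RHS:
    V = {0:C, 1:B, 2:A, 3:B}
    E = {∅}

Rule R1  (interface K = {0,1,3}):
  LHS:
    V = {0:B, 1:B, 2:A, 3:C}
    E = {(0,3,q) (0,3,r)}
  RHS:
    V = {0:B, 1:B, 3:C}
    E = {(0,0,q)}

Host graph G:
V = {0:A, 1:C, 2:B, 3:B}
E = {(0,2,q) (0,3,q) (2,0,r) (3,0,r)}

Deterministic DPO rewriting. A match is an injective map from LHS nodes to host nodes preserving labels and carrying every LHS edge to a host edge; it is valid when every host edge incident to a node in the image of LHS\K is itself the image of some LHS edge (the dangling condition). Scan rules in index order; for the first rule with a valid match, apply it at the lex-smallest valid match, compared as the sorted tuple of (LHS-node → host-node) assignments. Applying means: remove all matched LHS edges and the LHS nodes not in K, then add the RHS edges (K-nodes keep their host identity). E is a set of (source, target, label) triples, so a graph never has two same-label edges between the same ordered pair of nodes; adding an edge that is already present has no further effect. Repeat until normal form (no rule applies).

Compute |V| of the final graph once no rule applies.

start.  V:4 E:4  edges: 0-q->2 0-q->3 2-r->0 3-r->0
1. fire R0 via {0↦1, 1↦2, 2↦0, 3↦3}  →  V:4 E:2  edges: 0-q->3 2-r->0
2. fire R0 via {0↦1, 1↦3, 2↦0, 3↦2}  →  V:4 E:0  edges: ∅
final graph: no rule applies after step 2
NF nodes: {0:A, 1:C, 2:B, 3:B}

Answer: 4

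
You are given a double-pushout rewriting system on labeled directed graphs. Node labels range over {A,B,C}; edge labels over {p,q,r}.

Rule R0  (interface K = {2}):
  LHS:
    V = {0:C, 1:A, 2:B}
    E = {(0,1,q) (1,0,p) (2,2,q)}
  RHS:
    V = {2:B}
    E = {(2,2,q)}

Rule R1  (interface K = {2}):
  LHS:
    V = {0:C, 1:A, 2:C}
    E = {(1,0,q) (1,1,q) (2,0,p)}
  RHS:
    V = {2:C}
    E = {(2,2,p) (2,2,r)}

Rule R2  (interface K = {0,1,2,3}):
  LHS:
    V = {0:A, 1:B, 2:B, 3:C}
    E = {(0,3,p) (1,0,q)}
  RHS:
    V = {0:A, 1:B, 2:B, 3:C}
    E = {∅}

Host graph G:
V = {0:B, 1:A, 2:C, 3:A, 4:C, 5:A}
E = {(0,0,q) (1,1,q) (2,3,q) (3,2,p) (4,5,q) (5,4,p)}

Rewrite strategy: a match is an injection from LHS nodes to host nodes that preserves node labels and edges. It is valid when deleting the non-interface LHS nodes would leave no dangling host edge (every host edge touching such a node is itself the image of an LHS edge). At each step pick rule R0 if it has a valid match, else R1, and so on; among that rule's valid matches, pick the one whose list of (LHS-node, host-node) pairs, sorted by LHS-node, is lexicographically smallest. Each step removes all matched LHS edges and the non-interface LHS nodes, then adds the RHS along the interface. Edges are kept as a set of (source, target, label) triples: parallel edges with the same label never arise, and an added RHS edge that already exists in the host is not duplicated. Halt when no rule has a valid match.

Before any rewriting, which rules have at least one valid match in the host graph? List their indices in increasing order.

Answer: [R0]

Steps:
R0: 2 valid matches — {0↦2, 1↦3, 2↦0}, {0↦4, 1↦5, 2↦0}
R1: no valid match — LHS pattern not found
R2: no valid match — LHS pattern not found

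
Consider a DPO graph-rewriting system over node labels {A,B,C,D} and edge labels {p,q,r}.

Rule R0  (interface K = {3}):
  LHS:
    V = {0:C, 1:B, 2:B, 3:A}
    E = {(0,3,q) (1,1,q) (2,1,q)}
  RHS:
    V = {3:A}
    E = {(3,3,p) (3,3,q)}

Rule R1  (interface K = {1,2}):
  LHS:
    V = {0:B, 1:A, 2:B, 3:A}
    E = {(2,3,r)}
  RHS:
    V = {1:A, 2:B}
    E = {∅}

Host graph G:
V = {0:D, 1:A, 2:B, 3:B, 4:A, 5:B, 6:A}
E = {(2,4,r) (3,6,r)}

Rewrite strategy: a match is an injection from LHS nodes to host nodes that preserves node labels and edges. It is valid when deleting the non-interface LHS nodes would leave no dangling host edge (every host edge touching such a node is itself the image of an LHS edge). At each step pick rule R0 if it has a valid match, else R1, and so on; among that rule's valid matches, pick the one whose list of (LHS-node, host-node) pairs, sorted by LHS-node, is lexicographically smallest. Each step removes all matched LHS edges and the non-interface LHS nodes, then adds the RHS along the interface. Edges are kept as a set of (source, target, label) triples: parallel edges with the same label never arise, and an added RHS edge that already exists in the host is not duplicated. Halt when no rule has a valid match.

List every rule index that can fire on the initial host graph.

R0: no valid match — LHS pattern not found
R1: 4 valid matches — {0↦5, 1↦1, 2↦2, 3↦4}, {0↦5, 1↦1, 2↦3, 3↦6}, {0↦5, 1↦4, 2↦3, 3↦6} (+1 more)

Answer: [R1]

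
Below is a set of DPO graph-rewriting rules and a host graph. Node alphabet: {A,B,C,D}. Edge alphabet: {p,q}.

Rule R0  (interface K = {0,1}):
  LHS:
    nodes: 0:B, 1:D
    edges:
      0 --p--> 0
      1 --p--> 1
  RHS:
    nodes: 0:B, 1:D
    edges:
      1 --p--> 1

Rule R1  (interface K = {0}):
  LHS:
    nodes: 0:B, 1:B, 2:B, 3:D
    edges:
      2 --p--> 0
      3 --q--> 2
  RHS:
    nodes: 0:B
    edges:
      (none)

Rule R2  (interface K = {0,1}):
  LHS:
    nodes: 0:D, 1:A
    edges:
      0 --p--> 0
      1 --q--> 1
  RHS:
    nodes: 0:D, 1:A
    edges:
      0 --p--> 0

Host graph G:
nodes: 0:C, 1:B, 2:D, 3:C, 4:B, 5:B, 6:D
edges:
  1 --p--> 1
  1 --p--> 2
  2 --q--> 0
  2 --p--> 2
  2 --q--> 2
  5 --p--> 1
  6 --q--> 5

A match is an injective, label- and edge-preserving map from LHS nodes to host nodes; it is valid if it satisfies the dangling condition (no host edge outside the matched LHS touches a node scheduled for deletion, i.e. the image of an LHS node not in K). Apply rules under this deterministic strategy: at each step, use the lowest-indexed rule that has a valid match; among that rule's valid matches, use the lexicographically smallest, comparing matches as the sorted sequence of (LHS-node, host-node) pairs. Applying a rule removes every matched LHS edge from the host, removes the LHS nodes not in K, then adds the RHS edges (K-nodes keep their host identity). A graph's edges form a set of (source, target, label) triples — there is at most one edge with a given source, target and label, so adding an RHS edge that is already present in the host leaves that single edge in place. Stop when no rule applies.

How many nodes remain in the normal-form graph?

[0] host  ⇒  7 nodes, 7 edges  {1-p->1 1-p->2 2-q->0 2-p->2 2-q->2 5-p->1 6-q->5}
[1] R0 @ {0↦1, 1↦2}  ⇒  7 nodes, 6 edges  {1-p->2 2-q->0 2-p->2 2-q->2 5-p->1 6-q->5}
[2] R1 @ {0↦1, 1↦4, 2↦5, 3↦6}  ⇒  4 nodes, 4 edges  {1-p->2 2-q->0 2-p->2 2-q->2}
halt: no rule applies after step 2
NF nodes: {0:C, 1:B, 2:D, 3:C}

Answer: 4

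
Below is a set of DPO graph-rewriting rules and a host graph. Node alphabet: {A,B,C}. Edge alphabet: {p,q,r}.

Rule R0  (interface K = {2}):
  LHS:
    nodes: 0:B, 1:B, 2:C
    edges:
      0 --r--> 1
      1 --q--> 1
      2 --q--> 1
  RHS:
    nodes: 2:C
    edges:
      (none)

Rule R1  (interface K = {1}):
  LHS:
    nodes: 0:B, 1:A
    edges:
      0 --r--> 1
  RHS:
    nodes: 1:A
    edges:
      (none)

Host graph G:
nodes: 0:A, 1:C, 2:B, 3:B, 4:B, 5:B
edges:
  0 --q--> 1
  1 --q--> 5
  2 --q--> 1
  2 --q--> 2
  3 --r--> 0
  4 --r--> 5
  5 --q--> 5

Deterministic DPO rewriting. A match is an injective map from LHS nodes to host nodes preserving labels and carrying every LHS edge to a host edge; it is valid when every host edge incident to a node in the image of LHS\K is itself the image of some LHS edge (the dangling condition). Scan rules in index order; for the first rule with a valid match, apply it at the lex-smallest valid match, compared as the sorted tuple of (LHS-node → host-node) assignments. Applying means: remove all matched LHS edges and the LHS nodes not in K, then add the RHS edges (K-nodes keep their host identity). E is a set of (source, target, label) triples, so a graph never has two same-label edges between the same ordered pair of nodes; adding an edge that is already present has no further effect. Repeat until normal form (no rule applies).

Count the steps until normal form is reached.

Answer: 2

Rewrite trace:
initial: |V|=6 |E|=7  E = 0-q->1 1-q->5 2-q->1 2-q->2 3-r->0 4-r->5 5-q->5
step 1: apply R0 at {0↦4, 1↦5, 2↦1}  → |V|=4 |E|=4  E = 0-q->1 2-q->1 2-q->2 3-r->0
step 2: apply R1 at {0↦3, 1↦0}  → |V|=3 |E|=3  E = 0-q->1 2-q->1 2-q->2
halt: no rule applies after step 2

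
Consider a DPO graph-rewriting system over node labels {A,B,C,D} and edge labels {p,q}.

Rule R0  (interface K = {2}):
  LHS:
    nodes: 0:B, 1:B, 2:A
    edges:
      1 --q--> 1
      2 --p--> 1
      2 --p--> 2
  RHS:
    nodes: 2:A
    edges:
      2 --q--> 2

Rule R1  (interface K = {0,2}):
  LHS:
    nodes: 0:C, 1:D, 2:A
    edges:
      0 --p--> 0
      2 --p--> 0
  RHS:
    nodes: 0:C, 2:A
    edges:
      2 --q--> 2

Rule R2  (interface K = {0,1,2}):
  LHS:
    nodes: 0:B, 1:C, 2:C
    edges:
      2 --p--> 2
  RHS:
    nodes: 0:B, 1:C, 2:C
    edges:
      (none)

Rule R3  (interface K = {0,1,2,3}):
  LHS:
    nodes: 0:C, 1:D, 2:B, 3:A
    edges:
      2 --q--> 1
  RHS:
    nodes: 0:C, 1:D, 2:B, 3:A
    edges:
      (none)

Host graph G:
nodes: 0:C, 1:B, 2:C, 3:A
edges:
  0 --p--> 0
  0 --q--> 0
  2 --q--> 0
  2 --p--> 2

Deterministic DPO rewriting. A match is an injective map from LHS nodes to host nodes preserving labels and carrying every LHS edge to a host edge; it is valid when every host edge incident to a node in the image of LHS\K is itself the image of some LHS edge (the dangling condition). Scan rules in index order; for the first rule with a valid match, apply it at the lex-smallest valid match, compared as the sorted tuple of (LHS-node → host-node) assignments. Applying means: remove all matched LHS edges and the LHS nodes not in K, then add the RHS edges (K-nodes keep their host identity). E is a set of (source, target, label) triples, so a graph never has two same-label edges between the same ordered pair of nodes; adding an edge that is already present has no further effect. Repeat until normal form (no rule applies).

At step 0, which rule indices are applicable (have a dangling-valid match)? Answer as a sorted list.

Answer: [R2]

Rewrite trace:
R0: no valid match — LHS pattern not found
R1: no valid match — LHS pattern not found
R2: 2 valid matches — {0↦1, 1↦0, 2↦2}, {0↦1, 1↦2, 2↦0}
R3: no valid match — LHS pattern not found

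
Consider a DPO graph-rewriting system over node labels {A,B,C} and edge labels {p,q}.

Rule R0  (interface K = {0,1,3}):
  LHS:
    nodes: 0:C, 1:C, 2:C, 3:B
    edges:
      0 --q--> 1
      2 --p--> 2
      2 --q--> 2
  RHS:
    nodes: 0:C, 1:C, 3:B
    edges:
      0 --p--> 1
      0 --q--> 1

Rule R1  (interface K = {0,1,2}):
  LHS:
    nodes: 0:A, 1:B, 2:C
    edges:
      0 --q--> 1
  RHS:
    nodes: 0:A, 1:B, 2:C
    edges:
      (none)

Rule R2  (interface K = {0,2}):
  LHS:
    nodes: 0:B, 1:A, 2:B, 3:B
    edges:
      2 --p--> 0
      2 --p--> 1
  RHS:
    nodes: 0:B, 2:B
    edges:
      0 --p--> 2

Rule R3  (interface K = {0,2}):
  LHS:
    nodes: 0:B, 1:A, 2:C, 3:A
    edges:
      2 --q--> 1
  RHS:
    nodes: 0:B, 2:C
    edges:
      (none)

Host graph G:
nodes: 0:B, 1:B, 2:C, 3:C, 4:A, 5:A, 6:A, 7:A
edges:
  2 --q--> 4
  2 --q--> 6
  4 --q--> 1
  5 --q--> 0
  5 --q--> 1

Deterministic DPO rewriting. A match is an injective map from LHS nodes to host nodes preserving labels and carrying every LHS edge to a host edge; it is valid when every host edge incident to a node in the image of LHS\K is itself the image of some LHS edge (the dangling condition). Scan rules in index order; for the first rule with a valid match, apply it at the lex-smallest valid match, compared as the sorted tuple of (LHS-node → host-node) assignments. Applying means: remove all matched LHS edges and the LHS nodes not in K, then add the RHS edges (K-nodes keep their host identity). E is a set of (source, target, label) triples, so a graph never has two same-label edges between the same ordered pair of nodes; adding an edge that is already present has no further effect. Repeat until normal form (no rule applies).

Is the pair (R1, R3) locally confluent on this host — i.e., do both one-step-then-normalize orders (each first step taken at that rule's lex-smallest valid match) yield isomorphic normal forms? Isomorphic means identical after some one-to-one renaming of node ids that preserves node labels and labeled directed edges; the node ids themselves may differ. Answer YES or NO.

branch R1-first: apply at {0↦4, 1↦1, 2↦2} → |E|=4, then 4 more step(s) → NF |V|=4 |E|=0 V={0:B, 1:B, 2:C, 3:C} E=∅
branch R3-first: apply at {0↦0, 1↦6, 2↦2, 3↦7} → |E|=4, then 4 more step(s) → NF |V|=4 |E|=0 V={0:B, 1:B, 2:C, 3:C} E=∅
graphs isomorphic (equal up to label-preserving node renaming)

Answer: YES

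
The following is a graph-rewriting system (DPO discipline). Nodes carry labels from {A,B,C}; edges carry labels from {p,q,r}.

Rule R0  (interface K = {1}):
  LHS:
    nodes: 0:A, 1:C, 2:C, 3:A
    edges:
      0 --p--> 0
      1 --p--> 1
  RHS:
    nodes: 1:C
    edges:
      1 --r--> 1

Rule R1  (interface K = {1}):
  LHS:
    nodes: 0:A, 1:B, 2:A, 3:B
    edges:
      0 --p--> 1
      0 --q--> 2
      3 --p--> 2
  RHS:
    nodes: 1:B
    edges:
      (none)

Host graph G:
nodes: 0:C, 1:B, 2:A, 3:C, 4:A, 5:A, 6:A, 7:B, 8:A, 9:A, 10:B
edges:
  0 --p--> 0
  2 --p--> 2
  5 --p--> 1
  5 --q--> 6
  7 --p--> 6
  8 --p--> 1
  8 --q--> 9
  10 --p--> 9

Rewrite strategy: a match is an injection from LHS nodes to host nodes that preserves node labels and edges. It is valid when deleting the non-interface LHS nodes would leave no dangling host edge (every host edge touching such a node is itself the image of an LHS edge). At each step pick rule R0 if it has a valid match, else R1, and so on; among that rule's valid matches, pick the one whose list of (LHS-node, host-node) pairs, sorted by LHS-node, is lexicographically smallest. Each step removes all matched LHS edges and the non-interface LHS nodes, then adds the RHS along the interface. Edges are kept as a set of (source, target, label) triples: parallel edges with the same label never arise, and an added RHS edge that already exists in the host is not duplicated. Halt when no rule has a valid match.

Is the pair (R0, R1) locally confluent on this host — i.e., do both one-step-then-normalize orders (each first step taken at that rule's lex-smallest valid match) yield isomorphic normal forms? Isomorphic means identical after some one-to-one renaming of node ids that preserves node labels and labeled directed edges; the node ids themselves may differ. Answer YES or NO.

Answer: YES

Derivation:
branch R0-first: apply at {0↦2, 1↦0, 2↦3, 3↦4} → |E|=7, then 2 more step(s) → NF |V|=2 |E|=1 V={0:C, 1:B} E=0-r->0
branch R1-first: apply at {0↦5, 1↦1, 2↦6, 3↦7} → |E|=5, then 2 more step(s) → NF |V|=2 |E|=1 V={0:C, 1:B} E=0-r->0
graphs isomorphic (equal up to label-preserving node renaming)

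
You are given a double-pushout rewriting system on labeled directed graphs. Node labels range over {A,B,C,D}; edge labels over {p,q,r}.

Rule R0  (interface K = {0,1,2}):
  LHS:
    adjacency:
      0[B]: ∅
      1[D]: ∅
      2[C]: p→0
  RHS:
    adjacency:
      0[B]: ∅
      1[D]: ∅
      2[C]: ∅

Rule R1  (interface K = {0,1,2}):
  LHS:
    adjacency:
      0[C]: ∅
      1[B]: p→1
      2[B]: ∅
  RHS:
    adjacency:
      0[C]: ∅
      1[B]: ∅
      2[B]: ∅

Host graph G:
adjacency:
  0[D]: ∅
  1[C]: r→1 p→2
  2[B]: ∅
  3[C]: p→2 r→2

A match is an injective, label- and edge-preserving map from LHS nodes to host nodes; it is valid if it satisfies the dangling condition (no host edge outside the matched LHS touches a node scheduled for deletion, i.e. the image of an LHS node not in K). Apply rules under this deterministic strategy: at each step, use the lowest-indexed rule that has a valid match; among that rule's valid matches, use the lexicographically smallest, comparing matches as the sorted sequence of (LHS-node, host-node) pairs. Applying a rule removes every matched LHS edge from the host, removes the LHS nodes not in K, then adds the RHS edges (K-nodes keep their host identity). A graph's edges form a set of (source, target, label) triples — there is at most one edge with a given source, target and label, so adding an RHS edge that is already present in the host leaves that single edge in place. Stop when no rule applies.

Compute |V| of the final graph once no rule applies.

Answer: 4

Derivation:
initial: |V|=4 |E|=4  E = 1-r->1 1-p->2 3-p->2 3-r->2
step 1: apply R0 at {0↦2, 1↦0, 2↦1}  → |V|=4 |E|=3  E = 1-r->1 3-p->2 3-r->2
step 2: apply R0 at {0↦2, 1↦0, 2↦3}  → |V|=4 |E|=2  E = 1-r->1 3-r->2
halt: no rule applies after step 2
NF nodes: {0:D, 1:C, 2:B, 3:C}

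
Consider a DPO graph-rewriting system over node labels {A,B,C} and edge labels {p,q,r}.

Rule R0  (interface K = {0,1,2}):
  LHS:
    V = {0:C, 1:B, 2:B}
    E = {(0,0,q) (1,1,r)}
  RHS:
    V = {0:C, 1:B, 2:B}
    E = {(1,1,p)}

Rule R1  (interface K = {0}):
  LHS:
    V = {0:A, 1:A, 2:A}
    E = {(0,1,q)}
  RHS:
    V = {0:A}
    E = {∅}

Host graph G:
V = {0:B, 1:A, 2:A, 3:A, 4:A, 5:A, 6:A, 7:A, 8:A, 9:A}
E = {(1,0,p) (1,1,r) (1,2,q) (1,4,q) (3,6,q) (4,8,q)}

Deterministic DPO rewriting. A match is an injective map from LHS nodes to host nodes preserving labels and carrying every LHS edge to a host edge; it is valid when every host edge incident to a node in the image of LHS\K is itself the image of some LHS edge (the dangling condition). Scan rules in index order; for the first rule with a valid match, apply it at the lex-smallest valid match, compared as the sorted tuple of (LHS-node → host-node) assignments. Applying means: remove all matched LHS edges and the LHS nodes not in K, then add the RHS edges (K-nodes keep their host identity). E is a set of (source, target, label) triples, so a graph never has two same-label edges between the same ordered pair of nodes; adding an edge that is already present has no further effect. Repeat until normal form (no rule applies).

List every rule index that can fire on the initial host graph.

Answer: [R1]

Steps:
R0: no valid match — LHS pattern not found
R1: 9 valid matches — {0↦1, 1↦2, 2↦5}, {0↦1, 1↦2, 2↦7}, {0↦1, 1↦2, 2↦9} (+6 more)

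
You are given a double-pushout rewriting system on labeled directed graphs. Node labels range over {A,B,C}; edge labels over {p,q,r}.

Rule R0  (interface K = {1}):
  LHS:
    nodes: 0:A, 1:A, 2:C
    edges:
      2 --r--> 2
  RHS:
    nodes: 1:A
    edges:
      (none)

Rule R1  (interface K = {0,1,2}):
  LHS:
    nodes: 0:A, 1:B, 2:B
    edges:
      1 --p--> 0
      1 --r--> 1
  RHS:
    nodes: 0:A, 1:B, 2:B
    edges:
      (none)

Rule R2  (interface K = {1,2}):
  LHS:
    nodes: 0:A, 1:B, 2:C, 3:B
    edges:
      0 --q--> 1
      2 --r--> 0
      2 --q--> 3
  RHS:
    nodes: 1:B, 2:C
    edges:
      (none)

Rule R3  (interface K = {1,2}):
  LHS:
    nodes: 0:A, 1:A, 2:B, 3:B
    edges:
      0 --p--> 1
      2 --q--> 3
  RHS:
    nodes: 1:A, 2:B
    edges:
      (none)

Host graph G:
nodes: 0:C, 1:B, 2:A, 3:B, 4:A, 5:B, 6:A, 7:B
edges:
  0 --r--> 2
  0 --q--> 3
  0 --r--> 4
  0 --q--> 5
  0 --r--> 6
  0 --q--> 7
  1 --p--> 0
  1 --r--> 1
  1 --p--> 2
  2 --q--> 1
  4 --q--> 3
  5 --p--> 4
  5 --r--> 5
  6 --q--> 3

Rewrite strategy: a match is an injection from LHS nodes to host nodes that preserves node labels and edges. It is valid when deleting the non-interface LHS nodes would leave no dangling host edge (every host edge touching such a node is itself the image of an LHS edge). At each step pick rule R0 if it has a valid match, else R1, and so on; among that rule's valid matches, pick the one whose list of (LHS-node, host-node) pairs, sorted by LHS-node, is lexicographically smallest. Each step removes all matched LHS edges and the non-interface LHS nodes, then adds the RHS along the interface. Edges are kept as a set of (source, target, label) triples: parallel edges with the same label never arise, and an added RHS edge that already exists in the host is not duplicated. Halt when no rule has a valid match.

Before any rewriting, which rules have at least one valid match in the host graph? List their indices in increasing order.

Answer: [R1,R2]

Rewrite trace:
R0: no valid match — LHS pattern not found
R1: 6 valid matches — {0↦2, 1↦1, 2↦3}, {0↦2, 1↦1, 2↦5}, {0↦2, 1↦1, 2↦7} (+3 more)
R2: 1 valid match — {0↦6, 1↦3, 2↦0, 3↦7}
R3: no valid match — LHS pattern not found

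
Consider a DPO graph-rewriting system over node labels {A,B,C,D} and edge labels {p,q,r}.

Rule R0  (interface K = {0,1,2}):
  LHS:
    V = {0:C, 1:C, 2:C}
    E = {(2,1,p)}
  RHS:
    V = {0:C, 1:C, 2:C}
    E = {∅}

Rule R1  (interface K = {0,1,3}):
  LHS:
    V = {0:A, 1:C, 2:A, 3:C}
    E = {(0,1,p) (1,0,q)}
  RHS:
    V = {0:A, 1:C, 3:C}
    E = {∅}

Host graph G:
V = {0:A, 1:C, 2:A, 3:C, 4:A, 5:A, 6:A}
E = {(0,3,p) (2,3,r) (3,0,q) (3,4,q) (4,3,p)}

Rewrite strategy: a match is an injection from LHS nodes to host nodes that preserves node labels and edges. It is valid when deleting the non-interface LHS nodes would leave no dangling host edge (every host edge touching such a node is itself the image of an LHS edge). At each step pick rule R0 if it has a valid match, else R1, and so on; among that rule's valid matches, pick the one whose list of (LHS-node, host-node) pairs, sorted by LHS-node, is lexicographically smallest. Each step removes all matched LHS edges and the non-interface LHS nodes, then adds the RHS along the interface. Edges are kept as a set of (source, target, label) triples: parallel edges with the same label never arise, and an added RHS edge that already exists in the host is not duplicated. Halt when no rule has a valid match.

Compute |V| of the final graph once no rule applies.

initial: |V|=7 |E|=5  E = 0-p->3 2-r->3 3-q->0 3-q->4 4-p->3
step 1: apply R1 at {0↦0, 1↦3, 2↦5, 3↦1}  → |V|=6 |E|=3  E = 2-r->3 3-q->4 4-p->3
step 2: apply R1 at {0↦4, 1↦3, 2↦0, 3↦1}  → |V|=5 |E|=1  E = 2-r->3
halt: no rule applies after step 2
NF nodes: {1:C, 2:A, 3:C, 4:A, 6:A}

Answer: 5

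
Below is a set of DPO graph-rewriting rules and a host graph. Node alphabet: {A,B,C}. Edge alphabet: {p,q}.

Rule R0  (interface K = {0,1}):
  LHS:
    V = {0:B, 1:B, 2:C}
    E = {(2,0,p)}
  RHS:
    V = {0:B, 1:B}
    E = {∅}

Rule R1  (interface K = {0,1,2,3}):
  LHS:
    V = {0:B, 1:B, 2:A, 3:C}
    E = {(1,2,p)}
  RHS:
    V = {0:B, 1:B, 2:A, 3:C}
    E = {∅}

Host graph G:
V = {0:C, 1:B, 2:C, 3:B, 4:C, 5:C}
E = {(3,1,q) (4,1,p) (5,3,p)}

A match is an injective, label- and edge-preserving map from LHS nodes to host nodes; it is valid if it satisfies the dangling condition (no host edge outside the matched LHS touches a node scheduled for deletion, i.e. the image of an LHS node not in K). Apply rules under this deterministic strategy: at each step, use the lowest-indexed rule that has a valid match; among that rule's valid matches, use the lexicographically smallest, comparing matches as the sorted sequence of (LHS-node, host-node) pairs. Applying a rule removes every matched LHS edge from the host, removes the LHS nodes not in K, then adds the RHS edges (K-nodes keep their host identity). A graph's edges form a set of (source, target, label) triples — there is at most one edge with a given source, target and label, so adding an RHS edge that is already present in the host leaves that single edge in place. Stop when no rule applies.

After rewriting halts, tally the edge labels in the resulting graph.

Answer: q:1

Steps:
start.  V:6 E:3  edges: 3-q->1 4-p->1 5-p->3
1. fire R0 via {0↦1, 1↦3, 2↦4}  →  V:5 E:2  edges: 3-q->1 5-p->3
2. fire R0 via {0↦3, 1↦1, 2↦5}  →  V:4 E:1  edges: 3-q->1
final graph: no rule applies after step 2
NF edges: [(3, 1, 'q')]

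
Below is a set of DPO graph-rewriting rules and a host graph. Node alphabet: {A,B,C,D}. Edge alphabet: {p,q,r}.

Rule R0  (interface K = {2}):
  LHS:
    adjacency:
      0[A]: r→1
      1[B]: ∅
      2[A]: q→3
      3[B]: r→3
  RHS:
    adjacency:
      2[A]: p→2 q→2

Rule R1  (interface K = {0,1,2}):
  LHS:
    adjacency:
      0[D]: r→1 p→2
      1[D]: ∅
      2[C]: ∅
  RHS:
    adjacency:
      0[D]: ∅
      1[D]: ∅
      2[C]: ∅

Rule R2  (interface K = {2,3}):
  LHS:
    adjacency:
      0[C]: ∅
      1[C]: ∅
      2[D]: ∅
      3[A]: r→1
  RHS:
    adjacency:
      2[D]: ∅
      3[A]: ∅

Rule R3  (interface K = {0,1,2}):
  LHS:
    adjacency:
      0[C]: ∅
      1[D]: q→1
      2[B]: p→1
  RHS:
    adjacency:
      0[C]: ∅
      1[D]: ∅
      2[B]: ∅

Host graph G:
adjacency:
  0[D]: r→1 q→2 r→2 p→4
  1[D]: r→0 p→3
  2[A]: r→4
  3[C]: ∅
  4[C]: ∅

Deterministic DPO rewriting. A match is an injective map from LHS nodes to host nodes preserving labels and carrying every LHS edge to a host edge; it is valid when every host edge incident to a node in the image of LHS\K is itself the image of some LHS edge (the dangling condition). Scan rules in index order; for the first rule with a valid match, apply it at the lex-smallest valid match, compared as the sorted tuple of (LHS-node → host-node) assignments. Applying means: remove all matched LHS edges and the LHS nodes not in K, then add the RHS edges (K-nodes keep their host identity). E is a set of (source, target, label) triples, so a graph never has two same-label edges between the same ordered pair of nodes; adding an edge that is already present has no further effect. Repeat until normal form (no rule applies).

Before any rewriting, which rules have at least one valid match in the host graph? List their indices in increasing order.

Answer: [R1]

Steps:
R0: no valid match — LHS pattern not found
R1: 2 valid matches — {0↦0, 1↦1, 2↦4}, {0↦1, 1↦0, 2↦3}
R2: no valid match — 2 raw matches, all fail dangling condition
R3: no valid match — LHS pattern not found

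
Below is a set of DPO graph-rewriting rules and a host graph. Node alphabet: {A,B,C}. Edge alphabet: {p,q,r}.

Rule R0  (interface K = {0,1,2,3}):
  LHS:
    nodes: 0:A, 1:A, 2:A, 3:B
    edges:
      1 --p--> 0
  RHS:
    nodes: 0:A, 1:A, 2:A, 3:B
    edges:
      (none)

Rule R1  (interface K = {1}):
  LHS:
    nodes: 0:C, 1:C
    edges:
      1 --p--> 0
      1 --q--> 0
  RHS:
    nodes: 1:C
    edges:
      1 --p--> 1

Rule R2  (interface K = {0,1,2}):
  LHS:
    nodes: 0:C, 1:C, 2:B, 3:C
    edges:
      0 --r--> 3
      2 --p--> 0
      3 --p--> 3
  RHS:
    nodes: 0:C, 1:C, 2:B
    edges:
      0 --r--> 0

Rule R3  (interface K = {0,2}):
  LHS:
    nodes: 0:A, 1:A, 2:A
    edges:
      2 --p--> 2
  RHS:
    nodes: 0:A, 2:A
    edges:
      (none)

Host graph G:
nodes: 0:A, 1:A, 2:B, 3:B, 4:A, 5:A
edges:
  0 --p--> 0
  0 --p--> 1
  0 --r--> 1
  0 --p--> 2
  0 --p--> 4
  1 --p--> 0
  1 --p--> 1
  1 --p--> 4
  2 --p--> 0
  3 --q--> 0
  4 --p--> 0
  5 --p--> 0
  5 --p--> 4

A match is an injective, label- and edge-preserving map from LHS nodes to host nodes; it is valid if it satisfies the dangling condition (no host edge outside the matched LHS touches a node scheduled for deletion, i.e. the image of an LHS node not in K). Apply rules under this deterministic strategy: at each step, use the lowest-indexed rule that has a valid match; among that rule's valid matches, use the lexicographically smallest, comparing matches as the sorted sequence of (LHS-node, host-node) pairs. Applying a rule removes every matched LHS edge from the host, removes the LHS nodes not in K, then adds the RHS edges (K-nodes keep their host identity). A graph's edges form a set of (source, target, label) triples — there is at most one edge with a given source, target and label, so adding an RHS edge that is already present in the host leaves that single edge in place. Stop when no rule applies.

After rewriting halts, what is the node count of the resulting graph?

start.  V:6 E:13  edges: 0-p->0 0-p->1 0-r->1 0-p->2 0-p->4 1-p->0 1-p->1 1-p->4 2-p->0 3-q->0 4-p->0 5-p->0 5-p->4
1. fire R0 via {0↦0, 1↦1, 2↦4, 3↦2}  →  V:6 E:12  edges: 0-p->0 0-p->1 0-r->1 0-p->2 0-p->4 1-p->1 1-p->4 2-p->0 3-q->0 4-p->0 5-p->0 5-p->4
2. fire R0 via {0↦0, 1↦4, 2↦1, 3↦2}  →  V:6 E:11  edges: 0-p->0 0-p->1 0-r->1 0-p->2 0-p->4 1-p->1 1-p->4 2-p->0 3-q->0 5-p->0 5-p->4
3. fire R0 via {0↦0, 1↦5, 2↦1, 3↦2}  →  V:6 E:10  edges: 0-p->0 0-p->1 0-r->1 0-p->2 0-p->4 1-p->1 1-p->4 2-p->0 3-q->0 5-p->4
4. fire R0 via {0↦1, 1↦0, 2↦4, 3↦2}  →  V:6 E:9  edges: 0-p->0 0-r->1 0-p->2 0-p->4 1-p->1 1-p->4 2-p->0 3-q->0 5-p->4
5. fire R0 via {0↦4, 1↦0, 2↦1, 3↦2}  →  V:6 E:8  edges: 0-p->0 0-r->1 0-p->2 1-p->1 1-p->4 2-p->0 3-q->0 5-p->4
6. fire R0 via {0↦4, 1↦1, 2↦0, 3↦2}  →  V:6 E:7  edges: 0-p->0 0-r->1 0-p->2 1-p->1 2-p->0 3-q->0 5-p->4
7. fire R0 via {0↦4, 1↦5, 2↦0, 3↦2}  →  V:6 E:6  edges: 0-p->0 0-r->1 0-p->2 1-p->1 2-p->0 3-q->0
8. fire R3 via {0↦0, 1↦4, 2↦1}  →  V:5 E:5  edges: 0-p->0 0-r->1 0-p->2 2-p->0 3-q->0
9. fire R3 via {0↦1, 1↦5, 2↦0}  →  V:4 E:4  edges: 0-r->1 0-p->2 2-p->0 3-q->0
final graph: no rule applies after step 9
NF nodes: {0:A, 1:A, 2:B, 3:B}

Answer: 4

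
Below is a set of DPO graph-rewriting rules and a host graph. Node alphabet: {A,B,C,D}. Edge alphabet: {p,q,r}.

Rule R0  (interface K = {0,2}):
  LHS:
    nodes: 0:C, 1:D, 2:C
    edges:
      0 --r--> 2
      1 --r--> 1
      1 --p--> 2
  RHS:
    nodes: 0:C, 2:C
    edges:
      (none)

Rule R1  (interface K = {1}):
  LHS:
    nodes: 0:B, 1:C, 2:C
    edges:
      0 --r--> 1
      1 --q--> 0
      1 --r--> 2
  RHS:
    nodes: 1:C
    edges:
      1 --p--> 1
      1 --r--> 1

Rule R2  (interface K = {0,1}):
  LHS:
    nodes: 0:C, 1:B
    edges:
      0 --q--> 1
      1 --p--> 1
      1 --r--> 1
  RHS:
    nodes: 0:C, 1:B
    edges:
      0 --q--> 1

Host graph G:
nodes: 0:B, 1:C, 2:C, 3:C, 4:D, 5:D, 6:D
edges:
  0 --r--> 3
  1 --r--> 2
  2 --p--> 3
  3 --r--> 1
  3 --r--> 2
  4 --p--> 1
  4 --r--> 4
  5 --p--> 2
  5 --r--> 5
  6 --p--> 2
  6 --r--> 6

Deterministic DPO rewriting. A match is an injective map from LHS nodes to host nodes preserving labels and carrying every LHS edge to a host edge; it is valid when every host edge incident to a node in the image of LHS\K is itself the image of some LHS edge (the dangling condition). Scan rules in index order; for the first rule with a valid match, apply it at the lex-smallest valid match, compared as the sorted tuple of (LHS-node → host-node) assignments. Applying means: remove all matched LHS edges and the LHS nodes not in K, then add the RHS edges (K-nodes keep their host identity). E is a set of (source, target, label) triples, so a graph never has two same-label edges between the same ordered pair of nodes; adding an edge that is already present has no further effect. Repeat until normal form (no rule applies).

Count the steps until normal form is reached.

start.  V:7 E:11  edges: 0-r->3 1-r->2 2-p->3 3-r->1 3-r->2 4-p->1 4-r->4 5-p->2 5-r->5 6-p->2 6-r->6
1. fire R0 via {0↦1, 1↦5, 2↦2}  →  V:6 E:8  edges: 0-r->3 2-p->3 3-r->1 3-r->2 4-p->1 4-r->4 6-p->2 6-r->6
2. fire R0 via {0↦3, 1↦4, 2↦1}  →  V:5 E:5  edges: 0-r->3 2-p->3 3-r->2 6-p->2 6-r->6
3. fire R0 via {0↦3, 1↦6, 2↦2}  →  V:4 E:2  edges: 0-r->3 2-p->3
final graph: no rule applies after step 3

Answer: 3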